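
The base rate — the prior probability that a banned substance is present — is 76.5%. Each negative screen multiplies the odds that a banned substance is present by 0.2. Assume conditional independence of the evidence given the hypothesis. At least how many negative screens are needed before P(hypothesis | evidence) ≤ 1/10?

3

Prior odds = 0.765/0.235 = 153/47.
Likelihood ratio per negative screen = 0.2.
Target odds: 0.1 ÷ 0.9 = 1/9.
Need (153/47) × 0.2ⁿ ≤ 1/9, i.e. 0.2ⁿ ≤ 47/1377.
0.2² = 0.04 is still above 47/1377 but 0.2³ = 0.008 is at or below it, so n = 3.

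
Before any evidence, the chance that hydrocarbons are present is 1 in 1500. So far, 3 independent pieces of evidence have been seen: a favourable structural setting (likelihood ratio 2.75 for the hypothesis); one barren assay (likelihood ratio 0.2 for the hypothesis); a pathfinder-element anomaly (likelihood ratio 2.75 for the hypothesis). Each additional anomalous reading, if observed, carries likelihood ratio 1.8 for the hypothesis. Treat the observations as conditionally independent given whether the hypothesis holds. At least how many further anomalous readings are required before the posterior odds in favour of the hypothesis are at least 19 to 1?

17

Prior odds = (1/1500)/(1499/1500) = 1/1499.
Combined Bayes factor of the evidence already in hand = 2.75 × 0.2 × 2.75 = 1.5125.
Odds after that evidence = (1/1499) × 1.5125 = 121/119920.
Target odds = 19.
Need 1.8ⁿ ≥ 19 ÷ (121/119920) = 2278480/121.
1.8¹⁶ ≈12144 falls short of 2278480/121 but 1.8¹⁷ ≈21859.1 reaches it, so n = 17.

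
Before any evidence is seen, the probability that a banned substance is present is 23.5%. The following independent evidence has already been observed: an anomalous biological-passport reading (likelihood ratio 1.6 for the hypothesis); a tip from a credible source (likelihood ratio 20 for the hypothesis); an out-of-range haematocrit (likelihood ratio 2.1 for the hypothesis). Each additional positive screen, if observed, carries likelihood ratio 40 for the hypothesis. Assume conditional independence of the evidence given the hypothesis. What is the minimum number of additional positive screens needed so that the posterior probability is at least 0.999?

2

Prior odds = 0.235/0.765 = 47/153.
Combined Bayes factor of the evidence already in hand = 1.6 × 20 × 2.1 = 67.2.
Odds after that evidence = (47/153) × 67.2 = 5264/255.
Target odds = 0.999/0.001 = 999.
Need 40ⁿ ≥ 999 ÷ (5264/255) = 254745/5264.
40¹ = 40 falls short of 254745/5264 but 40² = 1600 reaches it, so n = 2.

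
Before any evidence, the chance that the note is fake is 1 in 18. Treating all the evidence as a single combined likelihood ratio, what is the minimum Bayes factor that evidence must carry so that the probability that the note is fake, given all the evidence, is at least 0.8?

Prior odds = (1/18)/(17/18) = 1/17.
Target odds = 0.8/0.2 = 4.
Required Bayes factor = 4 ÷ (1/17) = 68.

68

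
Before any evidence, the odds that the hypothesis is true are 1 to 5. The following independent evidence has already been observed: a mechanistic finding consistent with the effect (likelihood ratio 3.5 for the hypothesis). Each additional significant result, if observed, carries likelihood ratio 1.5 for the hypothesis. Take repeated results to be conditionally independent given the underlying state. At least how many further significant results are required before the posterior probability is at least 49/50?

Prior odds = 0.2.
Bayes factor of the evidence already in hand = 3.5.
Odds after that evidence = 0.2 × 3.5 = 0.7.
Target odds = 0.98/0.02 = 49.
Need 1.5ⁿ ≥ 49 ÷ 0.7 = 70.
1.5¹⁰ = 59049/1024 falls short of 70 but 1.5¹¹ = 177147/2048 reaches it, so n = 11.

11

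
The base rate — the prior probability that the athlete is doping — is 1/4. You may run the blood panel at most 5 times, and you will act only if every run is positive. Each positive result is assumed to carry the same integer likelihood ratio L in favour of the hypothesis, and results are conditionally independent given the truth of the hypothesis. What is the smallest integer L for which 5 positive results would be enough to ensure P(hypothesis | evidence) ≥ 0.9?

2

Prior odds = 0.25/0.75 = 1/3.
Target odds = 0.9/0.1 = 9.
Need L⁵ ≥ 9 ÷ (1/3) = 27.
1⁵ = 1 < 27 ≤ 32 = 2⁵, so L = 2.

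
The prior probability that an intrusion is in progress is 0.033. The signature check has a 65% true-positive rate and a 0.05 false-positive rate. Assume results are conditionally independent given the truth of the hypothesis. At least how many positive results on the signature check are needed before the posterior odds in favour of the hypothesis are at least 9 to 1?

3

Prior odds = 0.033/0.967 = 33/967.
Likelihood ratio of a positive result = 0.65/0.05 = 13.
Target odds = 9.
Require 13ⁿ ≥ 9 ÷ (33/967) = 2901/11.
13² = 169 falls short of 2901/11 but 13³ = 2197 reaches it, so n = 3.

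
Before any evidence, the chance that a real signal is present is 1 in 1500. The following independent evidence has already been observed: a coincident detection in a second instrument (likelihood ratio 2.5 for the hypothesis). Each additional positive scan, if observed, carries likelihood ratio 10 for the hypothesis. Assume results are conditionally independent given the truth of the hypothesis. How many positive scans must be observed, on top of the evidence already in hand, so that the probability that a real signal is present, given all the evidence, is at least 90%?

4

Prior odds = (1/1500)/(1499/1500) = 1/1499.
Bayes factor of the evidence already in hand = 2.5.
Odds after that evidence = (1/1499) × 2.5 = 5/2998.
Target odds = 0.9/0.1 = 9.
Need 10ⁿ ≥ 9 ÷ (5/2998) = 5396.4.
10³ = 1000 falls short of 5396.4 but 10⁴ = 10000 reaches it, so n = 4.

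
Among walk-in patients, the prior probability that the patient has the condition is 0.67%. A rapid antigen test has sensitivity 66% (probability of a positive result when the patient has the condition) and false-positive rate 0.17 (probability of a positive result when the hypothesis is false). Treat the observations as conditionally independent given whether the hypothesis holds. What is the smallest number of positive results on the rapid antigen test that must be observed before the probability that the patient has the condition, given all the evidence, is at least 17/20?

Prior odds = 0.0067/0.9933 = 67/9933.
Likelihood ratio of a positive result = 0.66/0.17 = 66/17.
Target posterior odds = 0.85/0.15 = 17/3.
Require (66/17)ⁿ ≥ 17/3 ÷ (67/9933) = 56287/67.
(66/17)⁴ = 18974736/83521 falls short of 56287/67 but (66/17)⁵ ≈882.013 reaches it, so n = 5.

5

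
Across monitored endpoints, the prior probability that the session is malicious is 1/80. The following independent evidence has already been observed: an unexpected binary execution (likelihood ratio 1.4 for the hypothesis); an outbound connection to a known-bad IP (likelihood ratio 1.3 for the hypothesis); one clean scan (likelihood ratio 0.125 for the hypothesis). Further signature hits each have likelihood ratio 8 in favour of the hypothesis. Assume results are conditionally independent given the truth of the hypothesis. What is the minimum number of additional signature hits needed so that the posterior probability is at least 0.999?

Prior odds = 0.0125/0.9875 = 1/79.
Combined Bayes factor of the evidence already in hand = 1.4 × 1.3 × 0.125 = 0.2275.
Odds after that evidence = (1/79) × 0.2275 = 91/31600.
Target odds = 0.999/0.001 = 999.
Need 8ⁿ ≥ 999 ÷ (91/31600) = 31568400/91.
8⁶ = 262144 falls short of 31568400/91 but 8⁷ = 2097152 reaches it, so n = 7.

7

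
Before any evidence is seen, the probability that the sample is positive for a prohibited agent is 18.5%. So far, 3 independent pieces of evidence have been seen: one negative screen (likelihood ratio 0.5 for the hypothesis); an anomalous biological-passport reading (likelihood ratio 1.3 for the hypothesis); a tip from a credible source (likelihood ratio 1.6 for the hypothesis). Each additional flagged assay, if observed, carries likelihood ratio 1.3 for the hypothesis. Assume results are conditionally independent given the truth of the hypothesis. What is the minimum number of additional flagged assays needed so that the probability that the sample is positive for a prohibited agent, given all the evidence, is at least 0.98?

Prior odds = 0.185/0.815 = 37/163.
Combined Bayes factor of the evidence already in hand = 0.5 × 1.3 × 1.6 = 1.04.
Odds after that evidence = (37/163) × 1.04 = 962/4075.
Target odds = 0.98/0.02 = 49.
Need 1.3ⁿ ≥ 49 ÷ (962/4075) = 199675/962.
1.3²⁰ ≈190.05 falls short of 199675/962 but 1.3²¹ ≈247.065 reaches it, so n = 21.

21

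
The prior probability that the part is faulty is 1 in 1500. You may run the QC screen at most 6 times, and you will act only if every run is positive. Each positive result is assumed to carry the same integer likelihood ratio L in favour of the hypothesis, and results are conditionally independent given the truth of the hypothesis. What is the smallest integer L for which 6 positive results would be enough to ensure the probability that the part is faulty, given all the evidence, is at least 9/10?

Prior odds = (1/1500)/(1499/1500) = 1/1499.
Target odds = 0.9/0.1 = 9.
Need L⁶ ≥ 9 ÷ (1/1499) = 13491.
4⁶ = 4096 < 13491 ≤ 15625 = 5⁶, so L = 5.

5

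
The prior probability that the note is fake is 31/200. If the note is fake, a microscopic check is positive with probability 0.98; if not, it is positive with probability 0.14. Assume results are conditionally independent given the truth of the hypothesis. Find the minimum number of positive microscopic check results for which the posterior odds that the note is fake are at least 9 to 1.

3

Prior odds: 0.155 ÷ 0.845 = 31/169.
Likelihood ratio of a positive = 0.98/0.14 = 7.
Target odds = 9.
Require 7ⁿ ≥ 9 ÷ (31/169) = 1521/31.
7² = 49 falls short of 1521/31 but 7³ = 343 reaches it, so n = 3.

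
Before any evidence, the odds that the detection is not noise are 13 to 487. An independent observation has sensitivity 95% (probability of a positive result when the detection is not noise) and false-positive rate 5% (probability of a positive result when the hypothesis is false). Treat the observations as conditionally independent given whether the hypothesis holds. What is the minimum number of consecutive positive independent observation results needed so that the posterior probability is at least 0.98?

3

Prior odds = 13/487.
Likelihood ratio of a positive result = 0.95/0.05 = 19.
Target odds: 0.98 ÷ 0.02 = 49.
Require 19ⁿ ≥ 49 ÷ (13/487) = 23863/13.
19² = 361 falls short of 23863/13 but 19³ = 6859 reaches it, so n = 3.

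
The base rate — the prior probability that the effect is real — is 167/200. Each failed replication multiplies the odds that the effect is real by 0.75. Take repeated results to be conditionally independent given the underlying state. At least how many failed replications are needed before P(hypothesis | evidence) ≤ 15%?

Prior odds = 0.835/0.165 = 167/33.
Likelihood ratio per failed replication = 0.75.
Target posterior odds = 0.15/0.85 = 3/17.
Need (167/33) × 0.75ⁿ ≤ 3/17, i.e. 0.75ⁿ ≤ 99/2839.
0.75¹¹ = 177147/4194304 is still above 99/2839 but 0.75¹² = 531441/16777216 is at or below it, so n = 12.

12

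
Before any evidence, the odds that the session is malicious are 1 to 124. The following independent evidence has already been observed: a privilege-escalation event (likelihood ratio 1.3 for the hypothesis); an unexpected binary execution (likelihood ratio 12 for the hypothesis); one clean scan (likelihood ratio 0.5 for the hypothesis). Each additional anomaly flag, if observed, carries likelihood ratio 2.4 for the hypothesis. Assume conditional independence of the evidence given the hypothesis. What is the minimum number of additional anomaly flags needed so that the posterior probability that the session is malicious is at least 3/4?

Prior odds = 1/124.
Combined Bayes factor of the evidence already in hand = 1.3 × 12 × 0.5 = 7.8.
Odds after that evidence = (1/124) × 7.8 = 39/620.
Target odds = 0.75/0.25 = 3.
Need 2.4ⁿ ≥ 3 ÷ (39/620) = 620/13.
2.4⁴ = 33.1776 falls short of 620/13 but 2.4⁵ = 79.62624 reaches it, so n = 5.

5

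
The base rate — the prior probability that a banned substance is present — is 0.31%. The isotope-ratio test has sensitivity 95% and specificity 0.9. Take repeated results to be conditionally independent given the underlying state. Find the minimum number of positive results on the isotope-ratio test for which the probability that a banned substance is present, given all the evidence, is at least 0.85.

Prior odds: 0.0031 ÷ 0.9969 = 31/9969.
False-positive rate = 1 − 0.9 = 0.1; likelihood ratio of a positive = 0.95/0.1 = 9.5.
Target odds: 0.85 ÷ 0.15 = 17/3.
Require 9.5ⁿ ≥ 17/3 ÷ (31/9969) = 56491/31.
9.5³ = 857.375 falls short of 56491/31 but 9.5⁴ = 8145.0625 reaches it, so n = 4.

4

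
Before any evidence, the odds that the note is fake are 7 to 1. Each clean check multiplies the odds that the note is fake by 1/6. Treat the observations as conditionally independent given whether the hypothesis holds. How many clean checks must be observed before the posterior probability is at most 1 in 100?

4

Prior odds = 7.
Likelihood ratio per clean check = 1/6.
Target odds: 0.01 ÷ 0.99 = 1/99.
Need 7 × (1/6)ⁿ ≤ 1/99, i.e. (1/6)ⁿ ≤ 1/693.
(1/6)³ = 1/216 is still above 1/693 but (1/6)⁴ = 1/1296 is at or below it, so n = 4.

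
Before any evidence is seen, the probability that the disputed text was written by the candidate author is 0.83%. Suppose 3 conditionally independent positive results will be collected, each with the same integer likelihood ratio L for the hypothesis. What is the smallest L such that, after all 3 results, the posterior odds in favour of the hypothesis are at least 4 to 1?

8

Prior odds = 0.0083/0.9917 = 83/9917.
Target odds = 4.
Need L³ ≥ 4 ÷ (83/9917) = 39668/83.
7³ = 343 < 39668/83 ≤ 512 = 8³, so L = 8.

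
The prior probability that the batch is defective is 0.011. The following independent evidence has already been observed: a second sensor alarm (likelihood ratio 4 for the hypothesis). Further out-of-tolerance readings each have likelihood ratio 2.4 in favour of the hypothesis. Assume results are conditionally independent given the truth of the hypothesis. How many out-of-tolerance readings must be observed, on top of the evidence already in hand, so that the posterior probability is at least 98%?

Prior odds = 0.011/0.989 = 11/989.
Bayes factor of the evidence already in hand = 4.
Odds after that evidence = (11/989) × 4 = 44/989.
Target odds = 0.98/0.02 = 49.
Need 2.4ⁿ ≥ 49 ÷ (44/989) = 48461/44.
2.4⁸ = 429981696/390625 falls short of 48461/44 but 2.4⁹ ≈2641.81 reaches it, so n = 9.

9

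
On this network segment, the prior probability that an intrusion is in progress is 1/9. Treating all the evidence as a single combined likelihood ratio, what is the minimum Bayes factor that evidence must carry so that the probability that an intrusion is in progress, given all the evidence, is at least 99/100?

Prior odds = (1/9)/(8/9) = 0.125.
Target odds = 0.99/0.01 = 99.
Required Bayes factor = 99 ÷ 0.125 = 792.

792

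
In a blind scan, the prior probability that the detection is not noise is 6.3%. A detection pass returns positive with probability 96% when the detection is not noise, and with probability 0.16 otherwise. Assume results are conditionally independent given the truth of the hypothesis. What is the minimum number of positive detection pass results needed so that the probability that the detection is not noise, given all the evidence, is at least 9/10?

Prior odds = 0.063/0.937 = 63/937.
Likelihood ratio of a positive result = 0.96/0.16 = 6.
Target odds: 0.9 ÷ 0.1 = 9.
Require 6ⁿ ≥ 9 ÷ (63/937) = 937/7.
6² = 36 falls short of 937/7 but 6³ = 216 reaches it, so n = 3.

3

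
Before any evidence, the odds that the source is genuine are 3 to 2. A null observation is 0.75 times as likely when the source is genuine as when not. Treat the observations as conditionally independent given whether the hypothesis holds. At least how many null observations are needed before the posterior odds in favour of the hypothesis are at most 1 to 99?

Prior odds = 1.5.
Likelihood ratio per null observation = 0.75.
Target odds = 1/99.
Require 0.75ⁿ ≤ 1/99 ÷ 1.5 = 2/297.
0.75¹⁷ ≈0.00751695 is still above 2/297 but 0.75¹⁸ ≈0.00563771 is at or below it, so n = 18.

18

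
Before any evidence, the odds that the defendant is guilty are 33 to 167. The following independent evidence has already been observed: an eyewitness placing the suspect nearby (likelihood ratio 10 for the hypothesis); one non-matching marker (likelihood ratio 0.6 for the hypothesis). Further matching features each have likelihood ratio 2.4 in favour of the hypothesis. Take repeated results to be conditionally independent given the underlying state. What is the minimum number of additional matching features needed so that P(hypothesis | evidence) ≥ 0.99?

6

Prior odds = 33/167.
Combined Bayes factor of the evidence already in hand = 10 × 0.6 = 6.
Odds after that evidence = (33/167) × 6 = 198/167.
Target odds = 0.99/0.01 = 99.
Need 2.4ⁿ ≥ 99 ÷ (198/167) = 83.5.
2.4⁵ = 79.62624 falls short of 83.5 but 2.4⁶ = 2985984/15625 reaches it, so n = 6.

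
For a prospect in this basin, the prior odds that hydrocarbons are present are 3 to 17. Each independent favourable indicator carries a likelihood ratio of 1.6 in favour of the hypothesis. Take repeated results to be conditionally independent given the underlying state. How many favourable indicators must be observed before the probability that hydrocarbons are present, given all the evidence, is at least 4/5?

Prior odds = 3/17.
Likelihood ratio per favourable indicator = 1.6.
Target posterior odds = 0.8/0.2 = 4.
Need (3/17) × 1.6ⁿ ≥ 4, i.e. 1.6ⁿ ≥ 68/3.
1.6⁶ = 262144/15625 falls short of 68/3 but 1.6⁷ = 2097152/78125 reaches it, so n = 7.

7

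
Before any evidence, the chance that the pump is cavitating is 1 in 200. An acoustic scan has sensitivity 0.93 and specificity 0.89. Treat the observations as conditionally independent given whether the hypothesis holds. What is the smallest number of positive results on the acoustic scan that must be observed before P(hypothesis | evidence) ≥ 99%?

Prior odds: 0.005 ÷ 0.995 = 1/199.
False-positive rate = 1 − 0.89 = 0.11; likelihood ratio of a positive = 0.93/0.11 = 93/11.
Target posterior odds = 0.99/0.01 = 99.
Need (1/199) × (93/11)ⁿ ≥ 99, i.e. (93/11)ⁿ ≥ 19701.
(93/11)⁴ = 74805201/14641 falls short of 19701 but (93/11)⁵ ≈43196.8 reaches it, so n = 5.

5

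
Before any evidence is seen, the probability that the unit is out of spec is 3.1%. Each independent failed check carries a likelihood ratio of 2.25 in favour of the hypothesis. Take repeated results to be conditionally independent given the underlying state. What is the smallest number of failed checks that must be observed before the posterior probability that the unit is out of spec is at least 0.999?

13

Prior odds = 0.031/0.969 = 31/969.
Likelihood ratio per failed check = 2.25.
Target odds: 0.999 ÷ 0.001 = 999.
Require 2.25ⁿ ≥ 999 ÷ (31/969) = 968031/31.
2.25¹² ≈16834.1 falls short of 968031/31 but 2.25¹³ ≈37876.8 reaches it, so n = 13.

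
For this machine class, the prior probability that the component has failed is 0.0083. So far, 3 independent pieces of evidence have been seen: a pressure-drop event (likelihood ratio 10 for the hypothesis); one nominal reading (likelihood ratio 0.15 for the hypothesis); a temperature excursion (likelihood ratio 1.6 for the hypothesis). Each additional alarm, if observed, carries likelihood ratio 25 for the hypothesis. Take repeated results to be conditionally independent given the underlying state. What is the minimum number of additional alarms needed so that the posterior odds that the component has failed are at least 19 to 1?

Prior odds = 0.0083/0.9917 = 83/9917.
Combined Bayes factor of the evidence already in hand = 10 × 0.15 × 1.6 = 2.4.
Odds after that evidence = (83/9917) × 2.4 = 996/49585.
Target odds = 19.
Need 25ⁿ ≥ 19 ÷ (996/49585) = 942115/996.
25² = 625 falls short of 942115/996 but 25³ = 15625 reaches it, so n = 3.

3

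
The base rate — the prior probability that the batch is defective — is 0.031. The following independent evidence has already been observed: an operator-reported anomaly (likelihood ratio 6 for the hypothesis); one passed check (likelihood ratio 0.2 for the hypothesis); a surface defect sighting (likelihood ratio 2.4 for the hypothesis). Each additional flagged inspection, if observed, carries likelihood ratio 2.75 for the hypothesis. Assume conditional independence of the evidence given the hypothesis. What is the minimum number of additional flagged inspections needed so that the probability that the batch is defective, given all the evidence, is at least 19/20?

6

Prior odds = 0.031/0.969 = 31/969.
Combined Bayes factor of the evidence already in hand = 6 × 0.2 × 2.4 = 2.88.
Odds after that evidence = (31/969) × 2.88 = 744/8075.
Target odds = 0.95/0.05 = 19.
Need 2.75ⁿ ≥ 19 ÷ (744/8075) = 153425/744.
2.75⁵ = 161051/1024 falls short of 153425/744 but 2.75⁶ = 1771561/4096 reaches it, so n = 6.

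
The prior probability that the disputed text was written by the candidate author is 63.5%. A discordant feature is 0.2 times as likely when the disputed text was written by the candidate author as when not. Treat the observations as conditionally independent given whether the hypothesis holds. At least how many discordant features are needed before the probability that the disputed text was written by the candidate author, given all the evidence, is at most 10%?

Prior odds = 0.635/0.365 = 127/73.
Likelihood ratio per discordant feature = 0.2.
Target posterior odds = 0.1/0.9 = 1/9.
Require 0.2ⁿ ≤ 1/9 ÷ (127/73) = 73/1143.
0.2¹ = 0.2 is still above 73/1143 but 0.2² = 0.04 is at or below it, so n = 2.

2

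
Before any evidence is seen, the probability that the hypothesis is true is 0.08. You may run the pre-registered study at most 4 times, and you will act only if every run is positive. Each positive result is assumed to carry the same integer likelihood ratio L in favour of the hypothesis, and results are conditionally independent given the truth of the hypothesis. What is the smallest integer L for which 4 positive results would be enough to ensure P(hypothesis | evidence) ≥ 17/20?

3

Prior odds = 0.08/0.92 = 2/23.
Target odds = 0.85/0.15 = 17/3.
Need L⁴ ≥ 17/3 ÷ (2/23) = 391/6.
2⁴ = 16 < 391/6 ≤ 81 = 3⁴, so L = 3.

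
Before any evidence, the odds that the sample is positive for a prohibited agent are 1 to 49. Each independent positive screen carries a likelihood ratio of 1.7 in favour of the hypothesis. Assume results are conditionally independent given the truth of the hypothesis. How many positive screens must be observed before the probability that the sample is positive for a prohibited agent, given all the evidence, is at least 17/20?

11

Prior odds = 1/49.
Likelihood ratio per positive screen = 1.7.
Target odds: 0.85 ÷ 0.15 = 17/3.
Require 1.7ⁿ ≥ 17/3 ÷ (1/49) = 833/3.
1.7¹⁰ ≈201.599 falls short of 833/3 but 1.7¹¹ ≈342.719 reaches it, so n = 11.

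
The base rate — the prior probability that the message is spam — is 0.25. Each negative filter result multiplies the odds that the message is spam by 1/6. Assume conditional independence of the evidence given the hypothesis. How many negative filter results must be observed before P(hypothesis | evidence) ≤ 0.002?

3

Prior odds: 0.25 ÷ 0.75 = 1/3.
Likelihood ratio per negative filter result = 1/6.
Target posterior odds = 0.002/0.998 = 1/499.
Need (1/3) × (1/6)ⁿ ≤ 1/499, i.e. (1/6)ⁿ ≤ 3/499.
(1/6)² = 1/36 is still above 3/499 but (1/6)³ = 1/216 is at or below it, so n = 3.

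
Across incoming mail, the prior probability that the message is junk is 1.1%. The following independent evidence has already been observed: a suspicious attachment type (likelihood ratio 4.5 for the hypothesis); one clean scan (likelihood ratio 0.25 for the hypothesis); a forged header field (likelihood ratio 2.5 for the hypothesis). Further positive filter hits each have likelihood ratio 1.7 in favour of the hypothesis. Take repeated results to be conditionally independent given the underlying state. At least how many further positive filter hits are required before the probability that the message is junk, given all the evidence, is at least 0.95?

13

Prior odds = 0.011/0.989 = 11/989.
Combined Bayes factor of the evidence already in hand = 4.5 × 0.25 × 2.5 = 2.8125.
Odds after that evidence = (11/989) × 2.8125 = 495/15824.
Target odds = 0.95/0.05 = 19.
Need 1.7ⁿ ≥ 19 ÷ (495/15824) = 300656/495.
1.7¹² ≈582.622 falls short of 300656/495 but 1.7¹³ ≈990.458 reaches it, so n = 13.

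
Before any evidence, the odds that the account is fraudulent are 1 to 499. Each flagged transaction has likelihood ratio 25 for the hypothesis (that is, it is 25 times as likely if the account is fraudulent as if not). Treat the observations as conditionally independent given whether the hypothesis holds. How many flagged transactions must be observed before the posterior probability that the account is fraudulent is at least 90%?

Prior odds = 1/499.
Likelihood ratio per flagged transaction = 25.
Target posterior odds = 0.9/0.1 = 9.
Need (1/499) × 25ⁿ ≥ 9, i.e. 25ⁿ ≥ 4491.
25² = 625 falls short of 4491 but 25³ = 15625 reaches it, so n = 3.

3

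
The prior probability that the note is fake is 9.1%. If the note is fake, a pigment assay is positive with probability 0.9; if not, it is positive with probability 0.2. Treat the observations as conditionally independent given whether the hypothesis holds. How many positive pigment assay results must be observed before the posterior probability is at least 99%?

Prior odds: 0.091 ÷ 0.909 = 91/909.
Likelihood ratio of a positive = 0.9/0.2 = 4.5.
Target posterior odds = 0.99/0.01 = 99.
Require 4.5ⁿ ≥ 99 ÷ (91/909) = 89991/91.
4.5⁴ = 410.0625 falls short of 89991/91 but 4.5⁵ = 1845.28125 reaches it, so n = 5.

5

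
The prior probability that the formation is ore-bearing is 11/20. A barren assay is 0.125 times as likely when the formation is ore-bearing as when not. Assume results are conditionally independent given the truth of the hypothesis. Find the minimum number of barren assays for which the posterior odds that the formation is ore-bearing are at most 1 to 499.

Prior odds: 0.55 ÷ 0.45 = 11/9.
Likelihood ratio per barren assay = 0.125.
Target odds = 1/499.
Need (11/9) × 0.125ⁿ ≤ 1/499, i.e. 0.125ⁿ ≤ 9/5489.
0.125³ = 0.001953125 is still above 9/5489 but 0.125⁴ = 1/4096 is at or below it, so n = 4.

4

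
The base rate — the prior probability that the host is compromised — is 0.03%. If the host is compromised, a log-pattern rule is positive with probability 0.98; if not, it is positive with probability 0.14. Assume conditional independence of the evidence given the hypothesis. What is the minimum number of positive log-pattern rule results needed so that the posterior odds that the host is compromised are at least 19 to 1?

6

Prior odds: 0.0003 ÷ 0.9997 = 3/9997.
Likelihood ratio of a positive = 0.98/0.14 = 7.
Target odds = 19.
Require 7ⁿ ≥ 19 ÷ (3/9997) = 189943/3.
7⁵ = 16807 falls short of 189943/3 but 7⁶ = 117649 reaches it, so n = 6.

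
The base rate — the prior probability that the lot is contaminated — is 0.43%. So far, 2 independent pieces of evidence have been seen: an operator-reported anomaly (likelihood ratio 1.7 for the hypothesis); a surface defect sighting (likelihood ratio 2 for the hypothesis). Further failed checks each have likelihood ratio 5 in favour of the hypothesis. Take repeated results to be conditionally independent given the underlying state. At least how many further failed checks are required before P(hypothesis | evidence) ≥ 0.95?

Prior odds = 0.0043/0.9957 = 43/9957.
Combined Bayes factor of the evidence already in hand = 1.7 × 2 = 3.4.
Odds after that evidence = (43/9957) × 3.4 = 731/49785.
Target odds = 0.95/0.05 = 19.
Need 5ⁿ ≥ 19 ÷ (731/49785) = 945915/731.
5⁴ = 625 falls short of 945915/731 but 5⁵ = 3125 reaches it, so n = 5.

5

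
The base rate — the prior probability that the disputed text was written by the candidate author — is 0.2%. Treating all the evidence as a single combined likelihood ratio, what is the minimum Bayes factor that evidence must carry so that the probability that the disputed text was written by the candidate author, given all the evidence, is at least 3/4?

1497

Prior odds = 0.002/0.998 = 1/499.
Target odds = 0.75/0.25 = 3.
Required Bayes factor = 3 ÷ (1/499) = 1497.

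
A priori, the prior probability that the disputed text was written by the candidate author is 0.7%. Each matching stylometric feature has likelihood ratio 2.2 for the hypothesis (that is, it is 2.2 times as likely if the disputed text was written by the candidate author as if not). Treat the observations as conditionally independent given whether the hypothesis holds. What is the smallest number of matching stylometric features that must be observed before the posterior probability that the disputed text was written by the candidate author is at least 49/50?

12

Prior odds = 0.007/0.993 = 7/993.
Likelihood ratio per matching stylometric feature = 2.2.
Target posterior odds = 0.98/0.02 = 49.
Need (7/993) × 2.2ⁿ ≥ 49, i.e. 2.2ⁿ ≥ 6951.
2.2¹¹ ≈5843.18 falls short of 6951 but 2.2¹² ≈12855 reaches it, so n = 12.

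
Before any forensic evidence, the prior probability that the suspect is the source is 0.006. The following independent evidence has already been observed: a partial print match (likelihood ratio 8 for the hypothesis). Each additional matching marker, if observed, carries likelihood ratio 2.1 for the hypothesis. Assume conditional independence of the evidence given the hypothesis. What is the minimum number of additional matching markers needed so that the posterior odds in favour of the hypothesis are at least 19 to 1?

Prior odds = 0.006/0.994 = 3/497.
Bayes factor of the evidence already in hand = 8.
Odds after that evidence = (3/497) × 8 = 24/497.
Target odds = 19.
Need 2.1ⁿ ≥ 19 ÷ (24/497) = 9443/24.
2.1⁸ ≈378.229 falls short of 9443/24 but 2.1⁹ ≈794.28 reaches it, so n = 9.

9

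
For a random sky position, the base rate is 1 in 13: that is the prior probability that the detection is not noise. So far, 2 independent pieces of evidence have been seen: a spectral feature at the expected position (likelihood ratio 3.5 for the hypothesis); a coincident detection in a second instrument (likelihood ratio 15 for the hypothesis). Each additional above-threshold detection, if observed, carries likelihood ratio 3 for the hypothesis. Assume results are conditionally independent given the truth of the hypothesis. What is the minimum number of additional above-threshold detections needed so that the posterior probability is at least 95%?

Prior odds = (1/13)/(12/13) = 1/12.
Combined Bayes factor of the evidence already in hand = 3.5 × 15 = 52.5.
Odds after that evidence = (1/12) × 52.5 = 4.375.
Target odds = 0.95/0.05 = 19.
Need 3ⁿ ≥ 19 ÷ 4.375 = 152/35.
3¹ = 3 falls short of 152/35 but 3² = 9 reaches it, so n = 2.

2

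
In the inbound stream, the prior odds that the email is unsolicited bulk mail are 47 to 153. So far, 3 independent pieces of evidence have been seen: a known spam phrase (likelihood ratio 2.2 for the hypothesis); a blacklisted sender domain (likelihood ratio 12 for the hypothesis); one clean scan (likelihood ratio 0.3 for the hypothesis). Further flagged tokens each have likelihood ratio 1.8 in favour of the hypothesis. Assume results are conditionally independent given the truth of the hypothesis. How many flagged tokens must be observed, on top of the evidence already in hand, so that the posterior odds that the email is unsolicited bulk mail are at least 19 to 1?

Prior odds = 47/153.
Combined Bayes factor of the evidence already in hand = 2.2 × 12 × 0.3 = 7.92.
Odds after that evidence = (47/153) × 7.92 = 1034/425.
Target odds = 19.
Need 1.8ⁿ ≥ 19 ÷ (1034/425) = 8075/1034.
1.8³ = 5.832 falls short of 8075/1034 but 1.8⁴ = 10.4976 reaches it, so n = 4.

4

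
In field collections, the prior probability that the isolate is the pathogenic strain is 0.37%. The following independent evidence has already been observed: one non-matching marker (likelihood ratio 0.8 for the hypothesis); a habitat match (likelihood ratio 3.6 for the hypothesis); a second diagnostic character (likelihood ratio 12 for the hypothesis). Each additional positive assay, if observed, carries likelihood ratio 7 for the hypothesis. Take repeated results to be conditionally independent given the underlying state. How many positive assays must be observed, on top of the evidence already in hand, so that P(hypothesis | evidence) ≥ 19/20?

3

Prior odds = 0.0037/0.9963 = 37/9963.
Combined Bayes factor of the evidence already in hand = 0.8 × 3.6 × 12 = 34.56.
Odds after that evidence = (37/9963) × 34.56 = 1184/9225.
Target odds = 0.95/0.05 = 19.
Need 7ⁿ ≥ 19 ÷ (1184/9225) = 175275/1184.
7² = 49 falls short of 175275/1184 but 7³ = 343 reaches it, so n = 3.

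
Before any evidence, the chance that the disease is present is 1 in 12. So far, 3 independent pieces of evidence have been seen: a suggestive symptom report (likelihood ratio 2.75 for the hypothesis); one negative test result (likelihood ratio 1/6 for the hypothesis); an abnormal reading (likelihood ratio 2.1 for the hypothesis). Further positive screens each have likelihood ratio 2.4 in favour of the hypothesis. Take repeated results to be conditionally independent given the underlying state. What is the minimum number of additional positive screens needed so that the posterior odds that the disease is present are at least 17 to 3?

5

Prior odds = (1/12)/(11/12) = 1/11.
Combined Bayes factor of the evidence already in hand = 2.75 × (1/6) × 2.1 = 0.9625.
Odds after that evidence = (1/11) × 0.9625 = 0.0875.
Target odds = 17/3.
Need 2.4ⁿ ≥ 17/3 ÷ 0.0875 = 1360/21.
2.4⁴ = 33.1776 falls short of 1360/21 but 2.4⁵ = 79.62624 reaches it, so n = 5.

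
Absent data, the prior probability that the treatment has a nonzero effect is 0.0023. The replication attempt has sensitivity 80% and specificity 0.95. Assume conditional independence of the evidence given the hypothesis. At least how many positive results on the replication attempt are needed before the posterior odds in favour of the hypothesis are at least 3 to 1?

Prior odds: 0.0023 ÷ 0.9977 = 23/9977.
False-positive rate = 1 − 0.95 = 0.05; likelihood ratio of a positive = 0.8/0.05 = 16.
Target odds = 3.
Require 16ⁿ ≥ 3 ÷ (23/9977) = 29931/23.
16² = 256 falls short of 29931/23 but 16³ = 4096 reaches it, so n = 3.

3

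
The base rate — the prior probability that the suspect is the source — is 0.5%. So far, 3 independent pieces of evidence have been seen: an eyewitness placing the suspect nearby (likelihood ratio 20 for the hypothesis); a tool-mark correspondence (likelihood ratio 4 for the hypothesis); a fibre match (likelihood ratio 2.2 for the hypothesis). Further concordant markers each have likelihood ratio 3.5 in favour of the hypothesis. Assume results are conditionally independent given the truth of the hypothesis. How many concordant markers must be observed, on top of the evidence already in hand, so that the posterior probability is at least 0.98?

4

Prior odds = 0.005/0.995 = 1/199.
Combined Bayes factor of the evidence already in hand = 20 × 4 × 2.2 = 176.
Odds after that evidence = (1/199) × 176 = 176/199.
Target odds = 0.98/0.02 = 49.
Need 3.5ⁿ ≥ 49 ÷ (176/199) = 9751/176.
3.5³ = 42.875 falls short of 9751/176 but 3.5⁴ = 150.0625 reaches it, so n = 4.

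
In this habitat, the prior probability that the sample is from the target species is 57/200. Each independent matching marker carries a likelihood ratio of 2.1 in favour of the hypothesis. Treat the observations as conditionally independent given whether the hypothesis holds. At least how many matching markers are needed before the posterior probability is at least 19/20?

Prior odds: 0.285 ÷ 0.715 = 57/143.
Likelihood ratio per matching marker = 2.1.
Target posterior odds = 0.95/0.05 = 19.
Need (57/143) × 2.1ⁿ ≥ 19, i.e. 2.1ⁿ ≥ 143/3.
2.1⁵ = 4084101/100000 falls short of 143/3 but 2.1⁶ = 85766121/1000000 reaches it, so n = 6.

6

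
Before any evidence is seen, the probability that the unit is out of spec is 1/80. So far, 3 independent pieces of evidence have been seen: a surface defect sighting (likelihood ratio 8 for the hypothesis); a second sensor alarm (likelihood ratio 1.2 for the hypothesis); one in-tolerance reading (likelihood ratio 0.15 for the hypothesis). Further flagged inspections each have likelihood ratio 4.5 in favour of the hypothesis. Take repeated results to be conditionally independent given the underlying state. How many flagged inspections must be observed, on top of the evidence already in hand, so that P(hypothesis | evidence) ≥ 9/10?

Prior odds = 0.0125/0.9875 = 1/79.
Combined Bayes factor of the evidence already in hand = 8 × 1.2 × 0.15 = 1.44.
Odds after that evidence = (1/79) × 1.44 = 36/1975.
Target odds = 0.9/0.1 = 9.
Need 4.5ⁿ ≥ 9 ÷ (36/1975) = 493.75.
4.5⁴ = 410.0625 falls short of 493.75 but 4.5⁵ = 1845.28125 reaches it, so n = 5.

5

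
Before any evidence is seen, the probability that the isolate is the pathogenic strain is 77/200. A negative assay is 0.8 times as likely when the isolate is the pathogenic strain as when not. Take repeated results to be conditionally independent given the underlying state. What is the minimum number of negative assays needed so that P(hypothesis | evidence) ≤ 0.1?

8

Prior odds: 0.385 ÷ 0.615 = 77/123.
Likelihood ratio per negative assay = 0.8.
Target posterior odds = 0.1/0.9 = 1/9.
Require 0.8ⁿ ≤ 1/9 ÷ (77/123) = 41/231.
0.8⁷ = 16384/78125 is still above 41/231 but 0.8⁸ = 65536/390625 is at or below it, so n = 8.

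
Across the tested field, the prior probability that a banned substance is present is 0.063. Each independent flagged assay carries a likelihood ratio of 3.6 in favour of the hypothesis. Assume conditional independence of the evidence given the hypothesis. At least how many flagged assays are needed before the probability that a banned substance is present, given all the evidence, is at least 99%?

Prior odds: 0.063 ÷ 0.937 = 63/937.
Likelihood ratio per flagged assay = 3.6.
Target odds: 0.99 ÷ 0.01 = 99.
Need (63/937) × 3.6ⁿ ≥ 99, i.e. 3.6ⁿ ≥ 10307/7.
3.6⁵ = 604.66176 falls short of 10307/7 but 3.6⁶ = 34012224/15625 reaches it, so n = 6.

6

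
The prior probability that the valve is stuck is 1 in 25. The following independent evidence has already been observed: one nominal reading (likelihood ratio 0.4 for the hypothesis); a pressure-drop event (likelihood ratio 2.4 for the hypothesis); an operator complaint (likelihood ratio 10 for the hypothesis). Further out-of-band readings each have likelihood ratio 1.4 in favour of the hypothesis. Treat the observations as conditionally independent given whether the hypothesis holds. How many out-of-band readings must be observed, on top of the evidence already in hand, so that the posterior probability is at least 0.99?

17

Prior odds = 0.04/0.96 = 1/24.
Combined Bayes factor of the evidence already in hand = 0.4 × 2.4 × 10 = 9.6.
Odds after that evidence = (1/24) × 9.6 = 0.4.
Target odds = 0.99/0.01 = 99.
Need 1.4ⁿ ≥ 99 ÷ 0.4 = 247.5.
1.4¹⁶ ≈217.795 falls short of 247.5 but 1.4¹⁷ ≈304.913 reaches it, so n = 17.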